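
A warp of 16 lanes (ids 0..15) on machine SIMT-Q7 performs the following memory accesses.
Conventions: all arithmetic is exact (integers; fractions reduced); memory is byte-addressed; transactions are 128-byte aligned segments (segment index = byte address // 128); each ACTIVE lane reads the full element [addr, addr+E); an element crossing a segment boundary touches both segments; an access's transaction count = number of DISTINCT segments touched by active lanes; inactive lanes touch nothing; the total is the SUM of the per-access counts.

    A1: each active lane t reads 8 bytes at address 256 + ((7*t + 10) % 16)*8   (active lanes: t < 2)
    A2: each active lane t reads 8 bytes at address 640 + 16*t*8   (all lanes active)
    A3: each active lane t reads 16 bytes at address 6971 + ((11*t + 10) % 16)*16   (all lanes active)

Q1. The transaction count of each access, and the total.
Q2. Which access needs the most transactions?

A1: 1 transaction
A2: 16 transactions
A3: 3 transactions

Answer: 1,16,3; total 20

Answer: A2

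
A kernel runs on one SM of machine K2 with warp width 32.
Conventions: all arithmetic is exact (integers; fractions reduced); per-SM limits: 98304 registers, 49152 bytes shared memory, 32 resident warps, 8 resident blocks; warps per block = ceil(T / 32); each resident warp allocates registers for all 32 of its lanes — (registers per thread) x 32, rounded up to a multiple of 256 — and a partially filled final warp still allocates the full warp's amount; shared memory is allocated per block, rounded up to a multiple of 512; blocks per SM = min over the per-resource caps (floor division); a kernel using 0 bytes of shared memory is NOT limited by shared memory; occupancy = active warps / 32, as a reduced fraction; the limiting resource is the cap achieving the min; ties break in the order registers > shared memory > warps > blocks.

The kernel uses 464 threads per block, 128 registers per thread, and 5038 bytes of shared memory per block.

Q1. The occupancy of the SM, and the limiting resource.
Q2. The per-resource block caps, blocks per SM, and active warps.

Answer: occupancy 15/32, limited by registers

registers: 1 block
shared memory: 9 blocks
warps: 2 blocks
blocks: 8 blocks

Answer: 1 block, 15 active warps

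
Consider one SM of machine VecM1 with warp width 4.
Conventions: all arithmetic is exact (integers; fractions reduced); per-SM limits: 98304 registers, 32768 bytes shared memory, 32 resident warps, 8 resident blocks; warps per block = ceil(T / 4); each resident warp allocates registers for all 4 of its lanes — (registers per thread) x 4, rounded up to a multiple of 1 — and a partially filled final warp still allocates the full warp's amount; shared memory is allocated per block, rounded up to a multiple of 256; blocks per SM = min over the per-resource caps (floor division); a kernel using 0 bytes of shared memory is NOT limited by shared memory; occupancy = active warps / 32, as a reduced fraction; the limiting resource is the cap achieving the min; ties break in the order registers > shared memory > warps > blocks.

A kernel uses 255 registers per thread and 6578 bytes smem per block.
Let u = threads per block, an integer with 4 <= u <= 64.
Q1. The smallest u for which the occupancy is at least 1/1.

Answer: u = 29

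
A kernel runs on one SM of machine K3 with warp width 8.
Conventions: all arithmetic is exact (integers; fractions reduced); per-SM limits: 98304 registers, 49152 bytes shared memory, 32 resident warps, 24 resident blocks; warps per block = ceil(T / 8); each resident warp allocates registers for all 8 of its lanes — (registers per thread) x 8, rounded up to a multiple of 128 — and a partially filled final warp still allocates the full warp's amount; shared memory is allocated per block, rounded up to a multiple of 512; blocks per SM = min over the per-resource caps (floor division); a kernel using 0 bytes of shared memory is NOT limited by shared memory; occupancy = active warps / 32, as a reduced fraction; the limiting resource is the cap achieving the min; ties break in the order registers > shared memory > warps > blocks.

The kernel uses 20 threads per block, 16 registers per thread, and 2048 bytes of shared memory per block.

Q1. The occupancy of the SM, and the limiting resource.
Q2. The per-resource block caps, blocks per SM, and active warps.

Answer: occupancy 15/16, limited by warps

registers: 256 blocks
shared memory: 24 blocks
warps: 10 blocks
blocks: 24 blocks

Answer: 10 blocks, 30 active warps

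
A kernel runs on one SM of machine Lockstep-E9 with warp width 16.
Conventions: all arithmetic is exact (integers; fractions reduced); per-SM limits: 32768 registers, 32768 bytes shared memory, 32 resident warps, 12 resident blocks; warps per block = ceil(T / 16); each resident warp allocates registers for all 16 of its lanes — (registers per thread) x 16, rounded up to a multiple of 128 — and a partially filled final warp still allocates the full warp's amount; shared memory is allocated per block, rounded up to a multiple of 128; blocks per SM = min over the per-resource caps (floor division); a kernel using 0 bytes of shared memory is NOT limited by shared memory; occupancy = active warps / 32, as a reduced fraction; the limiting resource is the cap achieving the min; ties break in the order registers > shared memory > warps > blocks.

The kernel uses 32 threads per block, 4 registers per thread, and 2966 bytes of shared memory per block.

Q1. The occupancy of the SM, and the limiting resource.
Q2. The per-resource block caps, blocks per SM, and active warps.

Answer: occupancy 5/8, limited by shared memory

registers: 128 blocks
shared memory: 10 blocks
warps: 16 blocks
blocks: 12 blocks

Answer: 10 blocks, 20 active warps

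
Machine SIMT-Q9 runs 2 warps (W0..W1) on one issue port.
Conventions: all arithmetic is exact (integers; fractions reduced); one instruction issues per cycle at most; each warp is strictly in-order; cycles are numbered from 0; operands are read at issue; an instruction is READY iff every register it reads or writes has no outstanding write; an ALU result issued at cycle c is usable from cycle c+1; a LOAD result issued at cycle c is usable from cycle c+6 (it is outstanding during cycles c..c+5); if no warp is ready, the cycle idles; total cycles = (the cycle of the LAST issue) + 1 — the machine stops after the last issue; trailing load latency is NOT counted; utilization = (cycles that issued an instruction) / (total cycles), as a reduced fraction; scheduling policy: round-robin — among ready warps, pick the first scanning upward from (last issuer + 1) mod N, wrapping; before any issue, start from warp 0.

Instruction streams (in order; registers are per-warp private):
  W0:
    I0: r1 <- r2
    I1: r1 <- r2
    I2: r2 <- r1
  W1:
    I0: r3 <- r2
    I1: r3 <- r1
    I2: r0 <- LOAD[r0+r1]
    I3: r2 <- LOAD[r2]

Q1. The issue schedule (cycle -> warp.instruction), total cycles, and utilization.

cycle 0: W0.I0
cycle 1: W1.I0
cycle 2: W0.I1
cycle 3: W1.I1
cycle 4: W0.I2
cycle 5: W1.I2
cycle 6: W1.I3

Answer: 7 cycles, utilization 1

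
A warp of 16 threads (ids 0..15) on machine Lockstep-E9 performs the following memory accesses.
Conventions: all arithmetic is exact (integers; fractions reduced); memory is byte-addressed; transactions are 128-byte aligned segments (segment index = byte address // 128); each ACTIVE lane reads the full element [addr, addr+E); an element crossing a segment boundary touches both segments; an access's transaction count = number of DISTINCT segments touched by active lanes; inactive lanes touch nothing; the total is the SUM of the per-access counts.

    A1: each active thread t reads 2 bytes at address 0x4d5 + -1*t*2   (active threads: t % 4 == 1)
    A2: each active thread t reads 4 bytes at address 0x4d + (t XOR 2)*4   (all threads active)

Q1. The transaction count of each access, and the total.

A1: 1 transaction
A2: 2 transactions

Answer: 1,2; total 3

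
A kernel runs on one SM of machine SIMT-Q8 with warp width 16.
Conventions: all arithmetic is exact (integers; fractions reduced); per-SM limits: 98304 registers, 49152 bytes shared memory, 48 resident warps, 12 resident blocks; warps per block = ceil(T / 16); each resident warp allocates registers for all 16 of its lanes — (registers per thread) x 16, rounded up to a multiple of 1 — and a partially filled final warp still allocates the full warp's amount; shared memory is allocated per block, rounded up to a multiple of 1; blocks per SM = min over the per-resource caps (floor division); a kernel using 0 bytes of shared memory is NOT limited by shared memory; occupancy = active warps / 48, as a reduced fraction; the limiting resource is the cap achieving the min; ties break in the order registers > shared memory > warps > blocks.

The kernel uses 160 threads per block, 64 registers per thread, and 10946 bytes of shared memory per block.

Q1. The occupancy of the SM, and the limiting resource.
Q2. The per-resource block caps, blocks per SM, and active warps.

Answer: occupancy 5/6, limited by shared memory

registers: 9 blocks
shared memory: 4 blocks
warps: 4 blocks
blocks: 12 blocks

Answer: 4 blocks, 40 active warps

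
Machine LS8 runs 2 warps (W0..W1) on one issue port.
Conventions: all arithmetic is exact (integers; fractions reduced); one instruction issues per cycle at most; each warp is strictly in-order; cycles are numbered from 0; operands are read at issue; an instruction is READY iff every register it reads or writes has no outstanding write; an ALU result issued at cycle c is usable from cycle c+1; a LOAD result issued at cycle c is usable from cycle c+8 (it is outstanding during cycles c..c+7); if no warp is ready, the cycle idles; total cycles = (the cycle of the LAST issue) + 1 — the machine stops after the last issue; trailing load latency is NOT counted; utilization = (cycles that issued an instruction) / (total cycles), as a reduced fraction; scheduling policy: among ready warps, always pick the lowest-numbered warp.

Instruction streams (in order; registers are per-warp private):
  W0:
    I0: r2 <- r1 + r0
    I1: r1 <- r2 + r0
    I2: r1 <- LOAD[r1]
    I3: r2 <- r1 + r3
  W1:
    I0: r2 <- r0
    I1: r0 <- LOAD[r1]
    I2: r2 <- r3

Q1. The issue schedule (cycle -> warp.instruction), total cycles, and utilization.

cycle 0: W0.I0
cycle 1: W0.I1
cycle 2: W0.I2
cycle 3: W1.I0
cycle 4: W1.I1
cycle 5: W1.I2
cycle 6: idle
cycle 7: idle
cycle 8: idle
cycle 9: idle
cycle 10: W0.I3

Answer: 11 cycles, utilization 7/11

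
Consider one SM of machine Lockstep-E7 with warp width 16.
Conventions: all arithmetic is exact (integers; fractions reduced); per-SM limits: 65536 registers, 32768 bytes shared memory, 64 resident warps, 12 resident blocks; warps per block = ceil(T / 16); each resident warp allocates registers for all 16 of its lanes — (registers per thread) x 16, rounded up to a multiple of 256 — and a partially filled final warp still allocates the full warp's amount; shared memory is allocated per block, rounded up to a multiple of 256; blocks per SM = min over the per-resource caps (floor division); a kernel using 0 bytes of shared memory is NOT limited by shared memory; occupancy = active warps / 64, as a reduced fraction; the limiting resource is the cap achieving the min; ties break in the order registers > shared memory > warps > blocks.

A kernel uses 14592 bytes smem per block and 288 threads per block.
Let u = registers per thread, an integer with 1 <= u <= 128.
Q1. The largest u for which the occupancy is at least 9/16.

Answer: u = 112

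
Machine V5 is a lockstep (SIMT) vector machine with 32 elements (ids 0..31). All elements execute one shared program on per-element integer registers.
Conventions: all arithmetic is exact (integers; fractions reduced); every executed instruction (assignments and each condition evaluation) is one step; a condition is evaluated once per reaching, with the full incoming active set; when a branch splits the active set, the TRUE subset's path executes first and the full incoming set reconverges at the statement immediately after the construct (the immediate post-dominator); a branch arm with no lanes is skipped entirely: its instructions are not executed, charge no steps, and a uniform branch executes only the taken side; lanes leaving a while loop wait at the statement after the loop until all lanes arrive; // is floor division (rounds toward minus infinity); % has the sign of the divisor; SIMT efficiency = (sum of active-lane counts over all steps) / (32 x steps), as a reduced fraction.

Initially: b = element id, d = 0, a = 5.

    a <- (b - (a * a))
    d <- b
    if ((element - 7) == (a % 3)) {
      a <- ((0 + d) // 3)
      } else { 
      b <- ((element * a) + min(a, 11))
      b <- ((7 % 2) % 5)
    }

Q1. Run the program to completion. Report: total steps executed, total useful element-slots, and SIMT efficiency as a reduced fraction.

Answer: 6 steps, 157 useful, 157/192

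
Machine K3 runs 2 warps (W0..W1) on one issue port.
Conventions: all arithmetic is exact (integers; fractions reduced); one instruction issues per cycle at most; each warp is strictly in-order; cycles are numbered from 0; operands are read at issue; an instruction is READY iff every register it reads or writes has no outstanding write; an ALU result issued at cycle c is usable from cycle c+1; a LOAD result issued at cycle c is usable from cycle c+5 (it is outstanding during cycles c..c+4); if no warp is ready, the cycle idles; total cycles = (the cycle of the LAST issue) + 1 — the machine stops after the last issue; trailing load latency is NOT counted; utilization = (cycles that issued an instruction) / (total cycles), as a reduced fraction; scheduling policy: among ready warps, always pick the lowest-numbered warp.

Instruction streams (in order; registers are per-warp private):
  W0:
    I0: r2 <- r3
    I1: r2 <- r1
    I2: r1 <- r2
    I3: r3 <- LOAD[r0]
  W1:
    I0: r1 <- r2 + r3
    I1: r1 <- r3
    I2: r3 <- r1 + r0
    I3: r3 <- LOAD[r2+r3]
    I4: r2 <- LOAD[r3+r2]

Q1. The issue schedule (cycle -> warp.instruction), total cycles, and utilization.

cycle 0: W0.I0
cycle 1: W0.I1
cycle 2: W0.I2
cycle 3: W0.I3
cycle 4: W1.I0
cycle 5: W1.I1
cycle 6: W1.I2
cycle 7: W1.I3
cycle 8: idle
cycle 9: idle
cycle 10: idle
cycle 11: idle
cycle 12: W1.I4

Answer: 13 cycles, utilization 9/13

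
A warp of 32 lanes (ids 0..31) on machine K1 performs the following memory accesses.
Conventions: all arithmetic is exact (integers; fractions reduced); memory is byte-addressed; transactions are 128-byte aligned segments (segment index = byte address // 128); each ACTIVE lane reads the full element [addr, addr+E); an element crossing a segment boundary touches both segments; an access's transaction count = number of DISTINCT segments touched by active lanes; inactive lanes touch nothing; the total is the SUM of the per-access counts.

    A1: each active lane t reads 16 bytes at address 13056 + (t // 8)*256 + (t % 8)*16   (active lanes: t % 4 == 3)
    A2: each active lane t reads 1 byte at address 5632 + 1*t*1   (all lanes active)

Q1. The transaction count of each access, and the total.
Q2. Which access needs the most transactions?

A1: 4 transactions
A2: 1 transaction

Answer: 4,1; total 5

Answer: A1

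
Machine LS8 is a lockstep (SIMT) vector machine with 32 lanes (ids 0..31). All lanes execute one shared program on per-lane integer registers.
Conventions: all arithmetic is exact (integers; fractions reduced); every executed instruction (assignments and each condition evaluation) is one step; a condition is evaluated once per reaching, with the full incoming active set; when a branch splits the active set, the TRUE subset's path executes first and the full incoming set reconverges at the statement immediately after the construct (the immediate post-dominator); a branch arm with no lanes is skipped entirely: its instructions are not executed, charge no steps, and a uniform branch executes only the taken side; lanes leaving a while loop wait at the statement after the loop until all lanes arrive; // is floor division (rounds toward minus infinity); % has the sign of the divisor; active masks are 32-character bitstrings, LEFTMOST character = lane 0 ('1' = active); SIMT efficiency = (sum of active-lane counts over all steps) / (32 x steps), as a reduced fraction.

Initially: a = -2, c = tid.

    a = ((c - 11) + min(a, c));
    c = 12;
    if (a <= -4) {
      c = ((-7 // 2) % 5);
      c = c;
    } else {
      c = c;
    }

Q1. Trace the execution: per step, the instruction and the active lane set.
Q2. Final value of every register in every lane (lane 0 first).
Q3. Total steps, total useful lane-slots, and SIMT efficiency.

step 0: a <- ((c - 11) + min(a, c))  11111111111111111111111111111111
step 1: c <- 12                      11111111111111111111111111111111
step 2: eval (a <= -4)               11111111111111111111111111111111
step 3: c <- ((-7 // 2) % 5)         11111111110000000000000000000000
step 4: c <- c                       11111111110000000000000000000000
step 5: c <- c                       00000000001111111111111111111111

Answer: 6 steps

a: -13,-12,-11,-10,-9,-8,-7,-6,-5,-4,-3,-2,-1,0,1,2,3,4,5,6,7,8,9,10,11,12,13,14,15,16,17,18
c: 1,1,1,1,1,1,1,1,1,1,12,12,12,12,12,12,12,12,12,12,12,12,12,12,12,12,12,12,12,12,12,12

steps = 6; useful = 138; efficiency = 138/192 = 23/32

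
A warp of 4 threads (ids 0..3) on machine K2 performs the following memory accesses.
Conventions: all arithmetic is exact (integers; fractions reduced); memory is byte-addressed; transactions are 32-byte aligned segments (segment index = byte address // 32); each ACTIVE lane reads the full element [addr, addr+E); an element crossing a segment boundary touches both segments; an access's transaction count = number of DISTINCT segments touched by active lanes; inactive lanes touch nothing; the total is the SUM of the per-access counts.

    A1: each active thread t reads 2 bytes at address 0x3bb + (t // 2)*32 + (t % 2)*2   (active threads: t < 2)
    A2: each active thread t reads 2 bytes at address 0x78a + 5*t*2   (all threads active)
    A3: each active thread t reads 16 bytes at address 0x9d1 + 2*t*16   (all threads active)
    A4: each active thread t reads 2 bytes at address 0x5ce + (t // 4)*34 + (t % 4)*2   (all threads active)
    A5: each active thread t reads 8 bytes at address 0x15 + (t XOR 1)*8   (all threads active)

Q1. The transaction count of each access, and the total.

A1: 1 transaction
A2: 2 transactions
A3: 5 transactions
A4: 1 transaction
A5: 2 transactions

Answer: 1,2,5,1,2; total 11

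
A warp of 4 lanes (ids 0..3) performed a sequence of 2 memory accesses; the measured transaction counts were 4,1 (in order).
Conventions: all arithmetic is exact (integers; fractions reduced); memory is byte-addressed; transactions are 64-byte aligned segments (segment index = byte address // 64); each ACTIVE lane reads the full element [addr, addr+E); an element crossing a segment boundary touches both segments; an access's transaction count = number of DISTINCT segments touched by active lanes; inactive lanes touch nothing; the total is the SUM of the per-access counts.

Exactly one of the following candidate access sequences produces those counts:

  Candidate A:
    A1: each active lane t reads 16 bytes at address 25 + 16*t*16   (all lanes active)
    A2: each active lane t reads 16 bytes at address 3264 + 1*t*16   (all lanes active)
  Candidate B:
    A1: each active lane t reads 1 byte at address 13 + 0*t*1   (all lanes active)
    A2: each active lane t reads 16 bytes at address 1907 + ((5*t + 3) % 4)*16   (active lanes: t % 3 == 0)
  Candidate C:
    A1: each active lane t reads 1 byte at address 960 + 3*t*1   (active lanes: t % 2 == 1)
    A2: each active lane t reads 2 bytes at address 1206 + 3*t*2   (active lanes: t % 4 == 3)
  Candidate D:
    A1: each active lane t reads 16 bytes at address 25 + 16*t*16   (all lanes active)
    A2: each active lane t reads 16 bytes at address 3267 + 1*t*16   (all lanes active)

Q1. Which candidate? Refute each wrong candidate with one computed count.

B: A1 gives 1 transaction, not 4
C: A1 gives 1 transaction, not 4
D: A2 gives 2 transactions, not 1
A: all counts match (4,1)

Answer: A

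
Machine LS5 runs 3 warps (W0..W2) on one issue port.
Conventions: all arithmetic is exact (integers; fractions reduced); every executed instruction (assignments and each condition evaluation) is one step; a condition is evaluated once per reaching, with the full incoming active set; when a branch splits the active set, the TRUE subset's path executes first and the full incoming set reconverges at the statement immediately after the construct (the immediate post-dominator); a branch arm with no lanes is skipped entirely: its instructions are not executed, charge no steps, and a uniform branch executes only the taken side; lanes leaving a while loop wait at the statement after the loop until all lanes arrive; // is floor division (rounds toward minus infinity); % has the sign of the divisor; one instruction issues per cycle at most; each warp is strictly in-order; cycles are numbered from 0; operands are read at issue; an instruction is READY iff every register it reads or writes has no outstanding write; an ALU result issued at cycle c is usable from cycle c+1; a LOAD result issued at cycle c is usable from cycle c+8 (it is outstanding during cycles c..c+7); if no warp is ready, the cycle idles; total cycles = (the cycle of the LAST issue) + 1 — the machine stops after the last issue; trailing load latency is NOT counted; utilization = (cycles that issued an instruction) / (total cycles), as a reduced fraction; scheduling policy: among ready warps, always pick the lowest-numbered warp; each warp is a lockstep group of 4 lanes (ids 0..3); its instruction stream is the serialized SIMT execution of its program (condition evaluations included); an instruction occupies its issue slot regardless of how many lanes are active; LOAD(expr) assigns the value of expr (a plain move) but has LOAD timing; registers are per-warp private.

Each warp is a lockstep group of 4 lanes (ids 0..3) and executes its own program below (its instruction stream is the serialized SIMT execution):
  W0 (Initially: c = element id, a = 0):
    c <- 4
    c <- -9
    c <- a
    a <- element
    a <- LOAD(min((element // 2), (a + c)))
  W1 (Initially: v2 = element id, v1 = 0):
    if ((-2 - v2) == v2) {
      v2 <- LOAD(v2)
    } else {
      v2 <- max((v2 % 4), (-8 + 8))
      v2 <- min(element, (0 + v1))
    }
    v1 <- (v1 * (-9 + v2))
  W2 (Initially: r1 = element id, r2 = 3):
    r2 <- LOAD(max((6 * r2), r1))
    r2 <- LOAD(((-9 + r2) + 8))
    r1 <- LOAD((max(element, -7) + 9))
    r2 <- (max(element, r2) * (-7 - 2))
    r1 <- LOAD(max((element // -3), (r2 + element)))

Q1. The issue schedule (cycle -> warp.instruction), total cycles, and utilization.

cycle 0: W0.I0
cycle 1: W0.I1
cycle 2: W0.I2
cycle 3: W0.I3
cycle 4: W0.I4
cycle 5: W1.I0
cycle 6: W1.I1
cycle 7: W1.I2
cycle 8: W1.I3
cycle 9: W2.I0
cycle 10: idle
cycle 11: idle
cycle 12: idle
cycle 13: idle
cycle 14: idle
cycle 15: idle
cycle 16: idle
cycle 17: W2.I1
cycle 18: W2.I2
cycle 19: idle
cycle 20: idle
cycle 21: idle
cycle 22: idle
cycle 23: idle
cycle 24: idle
cycle 25: W2.I3
cycle 26: W2.I4

Answer: 27 cycles, utilization 14/27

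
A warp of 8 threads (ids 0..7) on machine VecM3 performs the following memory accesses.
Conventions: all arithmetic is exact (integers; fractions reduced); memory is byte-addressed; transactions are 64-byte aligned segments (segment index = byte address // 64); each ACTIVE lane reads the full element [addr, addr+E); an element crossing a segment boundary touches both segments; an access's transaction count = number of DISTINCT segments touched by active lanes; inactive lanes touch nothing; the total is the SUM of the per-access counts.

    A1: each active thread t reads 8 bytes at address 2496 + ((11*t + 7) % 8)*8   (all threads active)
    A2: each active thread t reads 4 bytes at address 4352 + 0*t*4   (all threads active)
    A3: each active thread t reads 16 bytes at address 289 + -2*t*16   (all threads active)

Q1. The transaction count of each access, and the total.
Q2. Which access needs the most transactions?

A1: 1 transaction
A2: 1 transaction
A3: 4 transactions

Answer: 1,1,4; total 6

Answer: A3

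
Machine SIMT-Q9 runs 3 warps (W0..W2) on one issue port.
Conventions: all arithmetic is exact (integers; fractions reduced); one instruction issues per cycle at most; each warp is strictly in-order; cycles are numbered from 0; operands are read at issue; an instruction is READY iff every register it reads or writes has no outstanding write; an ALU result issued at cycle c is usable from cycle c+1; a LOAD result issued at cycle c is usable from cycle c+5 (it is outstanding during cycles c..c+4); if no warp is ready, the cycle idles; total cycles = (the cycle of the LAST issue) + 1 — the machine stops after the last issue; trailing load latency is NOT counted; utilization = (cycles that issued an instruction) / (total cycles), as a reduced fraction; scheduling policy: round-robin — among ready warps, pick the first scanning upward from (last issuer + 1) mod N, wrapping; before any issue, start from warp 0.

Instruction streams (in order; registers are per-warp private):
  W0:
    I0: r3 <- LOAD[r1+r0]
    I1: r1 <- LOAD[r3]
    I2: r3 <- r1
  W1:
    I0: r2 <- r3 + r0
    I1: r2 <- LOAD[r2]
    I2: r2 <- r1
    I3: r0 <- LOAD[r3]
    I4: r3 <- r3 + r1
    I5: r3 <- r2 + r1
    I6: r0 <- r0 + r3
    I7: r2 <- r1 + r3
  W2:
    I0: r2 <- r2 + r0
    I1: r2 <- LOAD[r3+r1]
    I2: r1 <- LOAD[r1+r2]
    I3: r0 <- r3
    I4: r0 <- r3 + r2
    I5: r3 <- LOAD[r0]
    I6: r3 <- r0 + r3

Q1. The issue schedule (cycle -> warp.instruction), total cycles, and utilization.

cycle 0: W0.I0
cycle 1: W1.I0
cycle 2: W2.I0
cycle 3: W1.I1
cycle 4: W2.I1
cycle 5: W0.I1
cycle 6: idle
cycle 7: idle
cycle 8: W1.I2
cycle 9: W2.I2
cycle 10: W0.I2
cycle 11: W1.I3
cycle 12: W2.I3
cycle 13: W1.I4
cycle 14: W2.I4
cycle 15: W1.I5
cycle 16: W2.I5
cycle 17: W1.I6
cycle 18: W1.I7
cycle 19: idle
cycle 20: idle
cycle 21: W2.I6

Answer: 22 cycles, utilization 9/11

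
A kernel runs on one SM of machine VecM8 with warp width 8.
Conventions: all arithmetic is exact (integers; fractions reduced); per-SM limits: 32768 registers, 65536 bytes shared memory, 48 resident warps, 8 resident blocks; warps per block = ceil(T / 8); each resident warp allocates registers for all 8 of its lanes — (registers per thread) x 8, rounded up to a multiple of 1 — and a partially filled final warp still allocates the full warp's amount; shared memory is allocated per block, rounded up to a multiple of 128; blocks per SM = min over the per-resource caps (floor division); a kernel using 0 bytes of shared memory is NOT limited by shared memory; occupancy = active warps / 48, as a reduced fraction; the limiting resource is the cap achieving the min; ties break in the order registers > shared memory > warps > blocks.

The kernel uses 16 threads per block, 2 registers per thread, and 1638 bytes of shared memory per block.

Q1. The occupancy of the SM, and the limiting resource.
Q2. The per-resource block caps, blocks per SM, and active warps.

Answer: occupancy 1/3, limited by blocks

registers: 1024 blocks
shared memory: 39 blocks
warps: 24 blocks
blocks: 8 blocks

Answer: 8 blocks, 16 active warps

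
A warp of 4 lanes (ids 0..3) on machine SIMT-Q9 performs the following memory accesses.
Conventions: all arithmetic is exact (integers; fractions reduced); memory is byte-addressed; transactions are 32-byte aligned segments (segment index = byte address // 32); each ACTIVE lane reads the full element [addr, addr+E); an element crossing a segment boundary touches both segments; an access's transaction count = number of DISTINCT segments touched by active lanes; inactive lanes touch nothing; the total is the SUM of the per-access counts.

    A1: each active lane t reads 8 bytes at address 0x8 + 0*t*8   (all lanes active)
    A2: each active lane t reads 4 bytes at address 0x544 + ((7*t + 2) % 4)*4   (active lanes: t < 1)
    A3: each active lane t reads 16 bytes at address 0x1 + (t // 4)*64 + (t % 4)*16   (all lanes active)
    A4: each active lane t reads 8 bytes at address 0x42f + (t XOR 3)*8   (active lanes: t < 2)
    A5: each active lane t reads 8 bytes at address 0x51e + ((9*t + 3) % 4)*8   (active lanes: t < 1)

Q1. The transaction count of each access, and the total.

A1: 1 transaction
A2: 1 transaction
A3: 3 transactions
A4: 2 transactions
A5: 1 transaction

Answer: 1,1,3,2,1; total 8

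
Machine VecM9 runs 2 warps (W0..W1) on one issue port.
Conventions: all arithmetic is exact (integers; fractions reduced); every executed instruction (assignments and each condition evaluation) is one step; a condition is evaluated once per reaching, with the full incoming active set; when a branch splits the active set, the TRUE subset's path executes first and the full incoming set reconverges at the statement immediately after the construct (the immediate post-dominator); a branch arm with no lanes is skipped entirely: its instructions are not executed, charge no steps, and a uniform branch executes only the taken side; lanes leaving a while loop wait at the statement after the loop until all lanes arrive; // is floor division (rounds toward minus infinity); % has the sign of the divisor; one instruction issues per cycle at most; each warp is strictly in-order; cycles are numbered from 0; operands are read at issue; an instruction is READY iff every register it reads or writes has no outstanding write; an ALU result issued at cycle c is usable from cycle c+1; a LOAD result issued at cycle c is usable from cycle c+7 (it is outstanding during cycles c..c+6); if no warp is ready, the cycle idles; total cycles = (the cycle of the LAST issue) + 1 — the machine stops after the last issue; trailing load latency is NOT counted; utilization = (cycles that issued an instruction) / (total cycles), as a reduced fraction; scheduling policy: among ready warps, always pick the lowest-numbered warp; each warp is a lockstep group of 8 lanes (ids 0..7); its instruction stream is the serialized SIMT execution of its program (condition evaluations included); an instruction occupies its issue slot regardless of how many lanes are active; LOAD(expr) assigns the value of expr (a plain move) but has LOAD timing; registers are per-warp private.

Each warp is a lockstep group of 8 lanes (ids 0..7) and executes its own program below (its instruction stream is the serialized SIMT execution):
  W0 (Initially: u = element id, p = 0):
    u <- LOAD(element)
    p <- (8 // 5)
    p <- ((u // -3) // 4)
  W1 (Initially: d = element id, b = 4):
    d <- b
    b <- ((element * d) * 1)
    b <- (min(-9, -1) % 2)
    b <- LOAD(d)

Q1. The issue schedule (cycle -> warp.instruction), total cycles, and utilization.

cycle 0: W0.I0
cycle 1: W0.I1
cycle 2: W1.I0
cycle 3: W1.I1
cycle 4: W1.I2
cycle 5: W1.I3
cycle 6: idle
cycle 7: W0.I2

Answer: 8 cycles, utilization 7/8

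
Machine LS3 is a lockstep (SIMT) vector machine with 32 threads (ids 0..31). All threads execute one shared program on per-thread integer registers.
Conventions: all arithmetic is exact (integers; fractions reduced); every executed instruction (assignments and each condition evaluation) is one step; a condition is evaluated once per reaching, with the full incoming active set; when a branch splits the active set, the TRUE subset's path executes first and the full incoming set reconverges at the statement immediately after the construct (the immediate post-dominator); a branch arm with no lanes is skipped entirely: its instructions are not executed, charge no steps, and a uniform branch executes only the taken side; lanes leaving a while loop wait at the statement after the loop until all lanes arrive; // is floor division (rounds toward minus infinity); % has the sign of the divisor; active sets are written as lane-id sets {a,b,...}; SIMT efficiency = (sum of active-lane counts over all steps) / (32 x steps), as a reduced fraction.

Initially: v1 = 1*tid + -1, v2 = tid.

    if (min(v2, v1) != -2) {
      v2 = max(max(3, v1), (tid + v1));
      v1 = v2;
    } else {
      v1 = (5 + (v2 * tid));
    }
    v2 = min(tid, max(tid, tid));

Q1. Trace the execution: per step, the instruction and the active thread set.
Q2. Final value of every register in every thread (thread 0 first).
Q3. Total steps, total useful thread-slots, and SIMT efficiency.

step 0: eval (min(v2, v1) != -2)     {0,1,2,3,4,5,6,7,8,9,10,11,12,13,14,15,16,17,18,19,20,21,22,23,24,25,26,27,28,29,30,31}
step 1: v2 <- max(max(3, v1), (tid + v1)) {0,1,2,3,4,5,6,7,8,9,10,11,12,13,14,15,16,17,18,19,20,21,22,23,24,25,26,27,28,29,30,31}
step 2: v1 <- v2                     {0,1,2,3,4,5,6,7,8,9,10,11,12,13,14,15,16,17,18,19,20,21,22,23,24,25,26,27,28,29,30,31}
step 3: v2 <- min(tid, max(tid, tid)) {0,1,2,3,4,5,6,7,8,9,10,11,12,13,14,15,16,17,18,19,20,21,22,23,24,25,26,27,28,29,30,31}

Answer: 4 steps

v1: 3,3,3,5,7,9,11,13,15,17,19,21,23,25,27,29,31,33,35,37,39,41,43,45,47,49,51,53,55,57,59,61
v2: 0,1,2,3,4,5,6,7,8,9,10,11,12,13,14,15,16,17,18,19,20,21,22,23,24,25,26,27,28,29,30,31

steps = 4; useful = 128; efficiency = 128/128 = 1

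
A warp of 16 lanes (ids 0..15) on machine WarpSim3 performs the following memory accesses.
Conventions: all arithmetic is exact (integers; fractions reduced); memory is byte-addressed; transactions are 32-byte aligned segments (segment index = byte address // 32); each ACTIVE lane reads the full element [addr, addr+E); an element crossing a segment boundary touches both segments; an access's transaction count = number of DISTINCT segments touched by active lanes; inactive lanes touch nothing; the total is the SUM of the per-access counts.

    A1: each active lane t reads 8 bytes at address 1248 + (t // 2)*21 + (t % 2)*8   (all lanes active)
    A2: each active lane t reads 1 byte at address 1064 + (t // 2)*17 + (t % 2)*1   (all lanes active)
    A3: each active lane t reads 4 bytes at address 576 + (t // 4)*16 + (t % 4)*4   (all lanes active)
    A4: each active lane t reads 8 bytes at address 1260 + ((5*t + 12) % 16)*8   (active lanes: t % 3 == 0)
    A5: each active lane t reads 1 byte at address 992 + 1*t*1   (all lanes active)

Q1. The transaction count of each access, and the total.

A1: 6 transactions
A2: 5 transactions
A3: 2 transactions
A4: 2 transactions
A5: 1 transaction

Answer: 6,5,2,2,1; total 16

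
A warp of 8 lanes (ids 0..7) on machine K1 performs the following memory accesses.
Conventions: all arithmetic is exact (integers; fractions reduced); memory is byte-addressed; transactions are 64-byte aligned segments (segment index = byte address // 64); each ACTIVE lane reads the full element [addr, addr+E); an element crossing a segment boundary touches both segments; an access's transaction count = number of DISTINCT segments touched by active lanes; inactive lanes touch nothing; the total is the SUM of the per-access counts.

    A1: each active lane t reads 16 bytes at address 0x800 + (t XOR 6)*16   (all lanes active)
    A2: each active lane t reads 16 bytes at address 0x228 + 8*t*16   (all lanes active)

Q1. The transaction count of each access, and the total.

A1: 2 transactions
A2: 8 transactions

Answer: 2,8; total 10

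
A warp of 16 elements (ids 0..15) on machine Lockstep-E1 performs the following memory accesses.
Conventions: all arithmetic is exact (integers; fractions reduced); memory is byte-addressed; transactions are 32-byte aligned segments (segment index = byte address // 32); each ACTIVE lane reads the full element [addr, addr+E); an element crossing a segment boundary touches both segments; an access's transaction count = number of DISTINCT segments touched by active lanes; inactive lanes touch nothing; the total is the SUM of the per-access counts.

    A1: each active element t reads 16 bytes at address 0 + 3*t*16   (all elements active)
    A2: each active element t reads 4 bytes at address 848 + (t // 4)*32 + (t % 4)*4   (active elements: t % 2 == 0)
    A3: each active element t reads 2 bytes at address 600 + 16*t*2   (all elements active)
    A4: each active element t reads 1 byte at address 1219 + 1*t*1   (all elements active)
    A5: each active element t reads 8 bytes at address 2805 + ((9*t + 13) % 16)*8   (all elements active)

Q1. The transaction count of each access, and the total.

A1: 16 transactions
A2: 4 transactions
A3: 16 transactions
A4: 1 transaction
A5: 5 transactions

Answer: 16,4,16,1,5; total 42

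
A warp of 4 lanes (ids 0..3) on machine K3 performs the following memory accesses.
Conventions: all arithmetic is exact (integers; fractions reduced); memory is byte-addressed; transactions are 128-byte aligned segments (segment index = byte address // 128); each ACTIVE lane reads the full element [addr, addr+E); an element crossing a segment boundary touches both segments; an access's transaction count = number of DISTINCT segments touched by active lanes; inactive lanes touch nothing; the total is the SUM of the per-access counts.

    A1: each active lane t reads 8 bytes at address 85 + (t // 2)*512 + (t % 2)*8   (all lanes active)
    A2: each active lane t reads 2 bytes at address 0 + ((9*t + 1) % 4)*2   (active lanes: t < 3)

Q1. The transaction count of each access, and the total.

A1: 2 transactions
A2: 1 transaction

Answer: 2,1; total 3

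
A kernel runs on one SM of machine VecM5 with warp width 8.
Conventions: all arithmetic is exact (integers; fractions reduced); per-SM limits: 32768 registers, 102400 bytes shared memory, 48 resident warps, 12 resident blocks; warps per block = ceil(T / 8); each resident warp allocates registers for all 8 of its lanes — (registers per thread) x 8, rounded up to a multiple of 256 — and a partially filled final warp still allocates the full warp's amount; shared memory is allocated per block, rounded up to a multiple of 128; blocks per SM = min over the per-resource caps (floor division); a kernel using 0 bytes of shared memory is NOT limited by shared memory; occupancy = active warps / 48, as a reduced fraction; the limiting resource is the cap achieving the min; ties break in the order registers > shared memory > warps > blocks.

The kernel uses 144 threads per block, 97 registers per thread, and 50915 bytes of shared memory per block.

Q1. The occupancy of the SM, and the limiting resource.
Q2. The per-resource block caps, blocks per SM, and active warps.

Answer: occupancy 3/8, limited by registers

registers: 1 block
shared memory: 2 blocks
warps: 2 blocks
blocks: 12 blocks

Answer: 1 block, 18 active warps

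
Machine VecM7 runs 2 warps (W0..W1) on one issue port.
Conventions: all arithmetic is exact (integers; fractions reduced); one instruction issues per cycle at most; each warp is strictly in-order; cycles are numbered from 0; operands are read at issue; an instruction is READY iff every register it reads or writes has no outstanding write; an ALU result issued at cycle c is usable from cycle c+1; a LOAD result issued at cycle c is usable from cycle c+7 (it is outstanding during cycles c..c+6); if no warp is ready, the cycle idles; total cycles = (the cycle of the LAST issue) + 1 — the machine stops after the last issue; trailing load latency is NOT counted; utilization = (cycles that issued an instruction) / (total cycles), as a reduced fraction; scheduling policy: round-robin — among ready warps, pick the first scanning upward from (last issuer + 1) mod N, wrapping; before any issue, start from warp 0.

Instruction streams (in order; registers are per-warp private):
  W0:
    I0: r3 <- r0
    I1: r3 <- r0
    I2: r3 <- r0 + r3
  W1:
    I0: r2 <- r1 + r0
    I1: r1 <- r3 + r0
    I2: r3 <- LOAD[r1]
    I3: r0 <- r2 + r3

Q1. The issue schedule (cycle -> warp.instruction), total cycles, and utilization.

cycle 0: W0.I0
cycle 1: W1.I0
cycle 2: W0.I1
cycle 3: W1.I1
cycle 4: W0.I2
cycle 5: W1.I2
cycle 6: idle
cycle 7: idle
cycle 8: idle
cycle 9: idle
cycle 10: idle
cycle 11: idle
cycle 12: W1.I3

Answer: 13 cycles, utilization 7/13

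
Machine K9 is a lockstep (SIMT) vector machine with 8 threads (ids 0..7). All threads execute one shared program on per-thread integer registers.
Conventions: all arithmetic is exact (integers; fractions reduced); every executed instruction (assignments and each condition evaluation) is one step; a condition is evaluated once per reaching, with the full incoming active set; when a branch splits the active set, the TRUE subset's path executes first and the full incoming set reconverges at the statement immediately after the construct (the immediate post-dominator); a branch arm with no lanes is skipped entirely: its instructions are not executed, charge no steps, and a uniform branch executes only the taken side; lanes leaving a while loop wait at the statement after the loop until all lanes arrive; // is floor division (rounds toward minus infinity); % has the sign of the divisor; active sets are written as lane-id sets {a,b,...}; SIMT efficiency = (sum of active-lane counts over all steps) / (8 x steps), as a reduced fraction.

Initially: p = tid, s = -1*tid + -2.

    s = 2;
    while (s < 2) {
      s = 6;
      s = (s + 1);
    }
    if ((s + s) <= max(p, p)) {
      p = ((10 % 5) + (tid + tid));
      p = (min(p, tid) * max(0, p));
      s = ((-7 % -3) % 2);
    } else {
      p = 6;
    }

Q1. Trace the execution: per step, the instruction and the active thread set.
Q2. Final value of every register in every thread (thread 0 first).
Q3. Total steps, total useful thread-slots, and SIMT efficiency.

step 0: s <- 2                       {0,1,2,3,4,5,6,7}
step 1: eval (s < 2)                 {0,1,2,3,4,5,6,7}
step 2: eval ((s + s) <= max(p, p))  {0,1,2,3,4,5,6,7}
step 3: p <- ((10 % 5) + (tid + tid)) {4,5,6,7}
step 4: p <- (min(p, tid) * max(0, p)) {4,5,6,7}
step 5: s <- ((-7 % -3) % 2)         {4,5,6,7}
step 6: p <- 6                       {0,1,2,3}

Answer: 7 steps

p: 6,6,6,6,32,50,72,98
s: 2,2,2,2,1,1,1,1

steps = 7; useful = 40; efficiency = 40/56 = 5/7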